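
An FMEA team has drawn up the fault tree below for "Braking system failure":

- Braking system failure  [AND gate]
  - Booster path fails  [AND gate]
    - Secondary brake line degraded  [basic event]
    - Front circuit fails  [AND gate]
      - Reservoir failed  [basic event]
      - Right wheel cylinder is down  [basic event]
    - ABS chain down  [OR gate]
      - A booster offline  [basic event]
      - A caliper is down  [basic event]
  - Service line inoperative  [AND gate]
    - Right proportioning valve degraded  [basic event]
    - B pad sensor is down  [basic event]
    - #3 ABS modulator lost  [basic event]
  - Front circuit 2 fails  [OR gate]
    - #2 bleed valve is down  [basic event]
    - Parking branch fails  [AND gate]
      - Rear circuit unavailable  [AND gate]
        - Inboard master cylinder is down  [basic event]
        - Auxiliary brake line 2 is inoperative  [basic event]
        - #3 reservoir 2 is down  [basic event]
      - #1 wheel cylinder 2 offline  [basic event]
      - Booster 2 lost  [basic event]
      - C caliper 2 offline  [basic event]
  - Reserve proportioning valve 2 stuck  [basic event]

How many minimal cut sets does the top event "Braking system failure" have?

4

Front circuit fails [AND]: one cut set from each child combined → 1 × 1 = 1 cut set(s).
ABS chain down [OR]: union of children's cut sets → 2 cut set(s).
Booster path fails [AND]: one cut set from each child combined → 1 × 1 × 2 = 2 cut set(s).
Service line inoperative [AND]: one cut set from each child combined → 1 × 1 × 1 = 1 cut set(s).
Rear circuit unavailable [AND]: one cut set from each child combined → 1 × 1 × 1 = 1 cut set(s).
Parking branch fails [AND]: one cut set from each child combined → 1 × 1 × 1 × 1 = 1 cut set(s).
Front circuit 2 fails [OR]: union of children's cut sets → 2 cut set(s).
Braking system failure [AND]: one cut set from each child combined → 2 × 1 × 2 × 1 = 4 cut set(s).
Minimal cut sets: {#2 bleed valve is down, #3 ABS modulator lost, A booster offline, B pad sensor is down, Reserve proportioning valve 2 stuck, Reservoir failed, Right proportioning valve degraded, Right wheel cylinder is down, Secondary brake line degraded}; {#1 wheel cylinder 2 offline, #3 ABS modulator lost, #3 reservoir 2 is down, A booster offline, Auxiliary brake line 2 is inoperative, B pad sensor is down, Booster 2 lost, C caliper 2 offline, Inboard master cylinder is down, Reserve proportioning valve 2 stuck, Reservoir failed, Right proportioning valve degraded, Right wheel cylinder is down, Secondary brake line degraded}; {#2 bleed valve is down, #3 ABS modulator lost, A caliper is down, B pad sensor is down, Reserve proportioning valve 2 stuck, Reservoir failed, Right proportioning valve degraded, Right wheel cylinder is down, Secondary brake line degraded}; {#1 wheel cylinder 2 offline, #3 ABS modulator lost, #3 reservoir 2 is down, A caliper is down, Auxiliary brake line 2 is inoperative, B pad sensor is down, Booster 2 lost, C caliper 2 offline, Inboard master cylinder is down, Reserve proportioning valve 2 stuck, Reservoir failed, Right proportioning valve degraded, Right wheel cylinder is down, Secondary brake line degraded}.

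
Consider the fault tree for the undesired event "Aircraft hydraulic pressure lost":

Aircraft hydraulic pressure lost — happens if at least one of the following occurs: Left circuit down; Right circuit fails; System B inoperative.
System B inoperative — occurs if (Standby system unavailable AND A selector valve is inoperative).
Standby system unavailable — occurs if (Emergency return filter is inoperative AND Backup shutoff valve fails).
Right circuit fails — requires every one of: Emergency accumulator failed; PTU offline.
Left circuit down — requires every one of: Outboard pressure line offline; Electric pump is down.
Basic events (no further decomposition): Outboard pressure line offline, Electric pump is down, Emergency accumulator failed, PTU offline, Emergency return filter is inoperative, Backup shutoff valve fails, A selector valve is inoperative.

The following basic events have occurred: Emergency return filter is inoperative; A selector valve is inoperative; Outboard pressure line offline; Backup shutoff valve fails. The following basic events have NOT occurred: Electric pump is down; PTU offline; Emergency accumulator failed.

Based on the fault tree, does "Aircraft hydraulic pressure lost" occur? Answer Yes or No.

Left circuit down [AND]: Outboard pressure line offline=occurs, Electric pump is down=not → not all inputs occur → does not occur.
Right circuit fails [AND]: Emergency accumulator failed=not, PTU offline=not → not all inputs occur → does not occur.
Standby system unavailable [AND]: Emergency return filter is inoperative=occurs, Backup shutoff valve fails=occurs → all inputs occur → occurs.
System B inoperative [AND]: Standby system unavailable=occurs, A selector valve is inoperative=occurs → all inputs occur → occurs.
Aircraft hydraulic pressure lost [OR]: Left circuit down=not, Right circuit fails=not, System B inoperative=occurs → at least one input occurs → occurs.

Yes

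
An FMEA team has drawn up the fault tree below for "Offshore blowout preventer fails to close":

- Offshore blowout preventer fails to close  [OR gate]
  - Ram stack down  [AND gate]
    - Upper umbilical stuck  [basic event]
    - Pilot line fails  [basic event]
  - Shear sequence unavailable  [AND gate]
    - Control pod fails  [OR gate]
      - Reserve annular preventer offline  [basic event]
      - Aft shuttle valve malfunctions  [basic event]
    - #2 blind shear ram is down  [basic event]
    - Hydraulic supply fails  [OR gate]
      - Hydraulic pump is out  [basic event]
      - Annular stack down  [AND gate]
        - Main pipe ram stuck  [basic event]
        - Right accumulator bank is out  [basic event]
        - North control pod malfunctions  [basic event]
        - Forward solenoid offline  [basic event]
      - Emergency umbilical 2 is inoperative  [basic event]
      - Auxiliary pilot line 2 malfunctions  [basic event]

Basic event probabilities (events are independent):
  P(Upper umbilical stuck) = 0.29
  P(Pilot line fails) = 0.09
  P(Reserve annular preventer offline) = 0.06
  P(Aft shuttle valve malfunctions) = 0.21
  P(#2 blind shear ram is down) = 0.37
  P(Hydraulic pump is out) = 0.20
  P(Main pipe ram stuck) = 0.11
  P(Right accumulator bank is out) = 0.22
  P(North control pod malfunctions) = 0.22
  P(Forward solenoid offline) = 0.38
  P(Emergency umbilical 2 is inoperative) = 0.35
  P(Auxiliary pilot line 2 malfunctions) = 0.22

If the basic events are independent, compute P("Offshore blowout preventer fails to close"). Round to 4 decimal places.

0.0813

P(Ram stack down) [AND] = 0.29 × 0.09 = 0.026100
P(Control pod fails) [OR] = 1 − (1−0.06) × (1−0.21) = 0.257400
P(Annular stack down) [AND] = 0.11 × 0.22 × 0.22 × 0.38 = 0.002023
P(Hydraulic supply fails) [OR] = 1 − (1−0.20) × (1−0.002023) × (1−0.35) × (1−0.22) = 0.595221
P(Shear sequence unavailable) [AND] = 0.257400 × 0.37 × 0.595221 = 0.056688
P(Offshore blowout preventer fails to close) [OR] = 1 − (1−0.026100) × (1−0.056688) = 0.081308
Rounded to 4 decimal places: P(Offshore blowout preventer fails to close) ≈ 0.0813.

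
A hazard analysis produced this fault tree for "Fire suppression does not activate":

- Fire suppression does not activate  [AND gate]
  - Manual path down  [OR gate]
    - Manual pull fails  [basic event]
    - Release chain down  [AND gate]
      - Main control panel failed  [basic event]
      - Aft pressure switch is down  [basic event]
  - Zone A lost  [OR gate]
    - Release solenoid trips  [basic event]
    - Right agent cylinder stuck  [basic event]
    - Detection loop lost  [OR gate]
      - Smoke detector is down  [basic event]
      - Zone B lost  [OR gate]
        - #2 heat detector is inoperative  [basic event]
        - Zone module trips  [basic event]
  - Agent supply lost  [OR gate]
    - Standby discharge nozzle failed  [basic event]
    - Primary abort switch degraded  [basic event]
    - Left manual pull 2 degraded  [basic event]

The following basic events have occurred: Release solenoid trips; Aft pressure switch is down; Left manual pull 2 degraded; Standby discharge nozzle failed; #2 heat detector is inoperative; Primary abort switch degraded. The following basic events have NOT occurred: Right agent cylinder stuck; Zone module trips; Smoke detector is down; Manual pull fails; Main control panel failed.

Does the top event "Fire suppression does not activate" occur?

No

Release chain down [AND]: Main control panel failed=not, Aft pressure switch is down=occurs → not all inputs occur → does not occur.
Manual path down [OR]: Manual pull fails=not, Release chain down=not → no input occurs → does not occur.
Zone B lost [OR]: #2 heat detector is inoperative=occurs, Zone module trips=not → at least one input occurs → occurs.
Detection loop lost [OR]: Smoke detector is down=not, Zone B lost=occurs → at least one input occurs → occurs.
Zone A lost [OR]: Release solenoid trips=occurs, Right agent cylinder stuck=not, Detection loop lost=occurs → at least one input occurs → occurs.
Agent supply lost [OR]: Standby discharge nozzle failed=occurs, Primary abort switch degraded=occurs, Left manual pull 2 degraded=occurs → at least one input occurs → occurs.
Fire suppression does not activate [AND]: Manual path down=not, Zone A lost=occurs, Agent supply lost=occurs → not all inputs occur → does not occur.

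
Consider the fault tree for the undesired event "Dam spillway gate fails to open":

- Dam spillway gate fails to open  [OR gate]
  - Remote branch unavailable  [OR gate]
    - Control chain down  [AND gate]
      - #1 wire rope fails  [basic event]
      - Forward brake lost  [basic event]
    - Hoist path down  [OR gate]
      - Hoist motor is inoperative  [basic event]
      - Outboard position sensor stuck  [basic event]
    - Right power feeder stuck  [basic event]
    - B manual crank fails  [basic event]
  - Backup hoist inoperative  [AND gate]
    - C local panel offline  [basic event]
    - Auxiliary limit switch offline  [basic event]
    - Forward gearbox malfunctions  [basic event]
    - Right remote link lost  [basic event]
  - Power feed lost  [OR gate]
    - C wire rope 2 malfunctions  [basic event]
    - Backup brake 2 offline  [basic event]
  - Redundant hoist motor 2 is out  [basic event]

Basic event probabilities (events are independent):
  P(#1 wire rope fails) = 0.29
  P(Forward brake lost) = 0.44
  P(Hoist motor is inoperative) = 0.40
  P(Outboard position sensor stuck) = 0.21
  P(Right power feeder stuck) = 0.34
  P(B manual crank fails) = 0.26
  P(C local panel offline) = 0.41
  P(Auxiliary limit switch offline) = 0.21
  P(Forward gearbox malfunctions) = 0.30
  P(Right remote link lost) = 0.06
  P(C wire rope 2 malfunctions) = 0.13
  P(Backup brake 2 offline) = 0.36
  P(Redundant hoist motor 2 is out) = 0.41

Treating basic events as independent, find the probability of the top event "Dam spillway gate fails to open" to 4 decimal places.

0.9338

P(Control chain down) [AND] = 0.29 × 0.44 = 0.127600
P(Hoist path down) [OR] = 1 − (1−0.40) × (1−0.21) = 0.526000
P(Remote branch unavailable) [OR] = 1 − (1−0.127600) × (1−0.526000) × (1−0.34) × (1−0.26) = 0.798038
P(Backup hoist inoperative) [AND] = 0.41 × 0.21 × 0.30 × 0.06 = 0.001550
P(Power feed lost) [OR] = 1 − (1−0.13) × (1−0.36) = 0.443200
P(Dam spillway gate fails to open) [OR] = 1 − (1−0.798038) × (1−0.001550) × (1−0.443200) × (1−0.41) = 0.933756
Rounded to 4 decimal places: P(Dam spillway gate fails to open) ≈ 0.9338.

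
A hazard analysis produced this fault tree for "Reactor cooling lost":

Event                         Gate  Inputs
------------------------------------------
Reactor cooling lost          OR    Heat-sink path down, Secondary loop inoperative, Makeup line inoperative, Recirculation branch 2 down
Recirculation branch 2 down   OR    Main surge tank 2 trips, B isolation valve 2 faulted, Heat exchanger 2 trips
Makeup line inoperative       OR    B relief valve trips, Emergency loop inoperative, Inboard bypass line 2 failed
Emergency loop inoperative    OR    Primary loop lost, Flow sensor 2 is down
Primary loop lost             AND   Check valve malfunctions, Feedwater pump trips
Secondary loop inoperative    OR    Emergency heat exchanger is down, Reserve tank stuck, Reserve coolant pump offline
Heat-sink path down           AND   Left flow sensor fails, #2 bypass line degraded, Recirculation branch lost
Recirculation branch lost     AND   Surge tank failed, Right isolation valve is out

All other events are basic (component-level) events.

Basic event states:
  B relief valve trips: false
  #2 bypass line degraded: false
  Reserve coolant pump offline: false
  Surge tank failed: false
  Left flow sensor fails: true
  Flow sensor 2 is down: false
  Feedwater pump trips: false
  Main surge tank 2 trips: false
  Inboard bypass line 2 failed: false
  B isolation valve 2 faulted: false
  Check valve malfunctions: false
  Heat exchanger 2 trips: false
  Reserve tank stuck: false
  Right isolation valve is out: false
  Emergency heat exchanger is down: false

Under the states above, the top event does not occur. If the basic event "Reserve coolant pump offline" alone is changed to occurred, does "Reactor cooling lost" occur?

Counterfactual: set "Reserve coolant pump offline" to occurred.
Recirculation branch lost [AND]: Surge tank failed=not, Right isolation valve is out=not → not all inputs occur → does not occur.
Heat-sink path down [AND]: Left flow sensor fails=occurs, #2 bypass line degraded=not, Recirculation branch lost=not → not all inputs occur → does not occur.
Secondary loop inoperative [OR]: Emergency heat exchanger is down=not, Reserve tank stuck=not, Reserve coolant pump offline=occurs → at least one input occurs → occurs.
Primary loop lost [AND]: Check valve malfunctions=not, Feedwater pump trips=not → not all inputs occur → does not occur.
Emergency loop inoperative [OR]: Primary loop lost=not, Flow sensor 2 is down=not → no input occurs → does not occur.
Makeup line inoperative [OR]: B relief valve trips=not, Emergency loop inoperative=not, Inboard bypass line 2 failed=not → no input occurs → does not occur.
Recirculation branch 2 down [OR]: Main surge tank 2 trips=not, B isolation valve 2 faulted=not, Heat exchanger 2 trips=not → no input occurs → does not occur.
Reactor cooling lost [OR]: Heat-sink path down=not, Secondary loop inoperative=occurs, Makeup line inoperative=not, Recirculation branch 2 down=not → at least one input occurs → occurs.

Yes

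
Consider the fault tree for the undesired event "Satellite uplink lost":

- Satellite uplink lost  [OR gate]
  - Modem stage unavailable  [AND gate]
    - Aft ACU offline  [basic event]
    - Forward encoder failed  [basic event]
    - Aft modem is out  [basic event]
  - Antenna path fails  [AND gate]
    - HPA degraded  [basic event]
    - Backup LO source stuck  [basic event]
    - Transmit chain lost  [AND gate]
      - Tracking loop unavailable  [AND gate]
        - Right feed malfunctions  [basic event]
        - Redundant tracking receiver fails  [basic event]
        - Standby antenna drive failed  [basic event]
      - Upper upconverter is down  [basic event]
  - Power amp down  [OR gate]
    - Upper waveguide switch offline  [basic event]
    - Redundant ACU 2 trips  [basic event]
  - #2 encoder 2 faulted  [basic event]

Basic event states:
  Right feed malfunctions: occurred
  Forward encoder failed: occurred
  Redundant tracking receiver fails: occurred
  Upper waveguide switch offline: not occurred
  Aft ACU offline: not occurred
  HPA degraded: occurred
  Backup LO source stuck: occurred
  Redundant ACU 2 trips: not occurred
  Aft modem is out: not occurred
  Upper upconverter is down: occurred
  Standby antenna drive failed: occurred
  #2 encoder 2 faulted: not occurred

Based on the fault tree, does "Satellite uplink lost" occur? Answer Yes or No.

Yes

Modem stage unavailable [AND]: Aft ACU offline=not, Forward encoder failed=occurs, Aft modem is out=not → not all inputs occur → does not occur.
Tracking loop unavailable [AND]: Right feed malfunctions=occurs, Redundant tracking receiver fails=occurs, Standby antenna drive failed=occurs → all inputs occur → occurs.
Transmit chain lost [AND]: Tracking loop unavailable=occurs, Upper upconverter is down=occurs → all inputs occur → occurs.
Antenna path fails [AND]: HPA degraded=occurs, Backup LO source stuck=occurs, Transmit chain lost=occurs → all inputs occur → occurs.
Power amp down [OR]: Upper waveguide switch offline=not, Redundant ACU 2 trips=not → no input occurs → does not occur.
Satellite uplink lost [OR]: Modem stage unavailable=not, Antenna path fails=occurs, Power amp down=not, #2 encoder 2 faulted=not → at least one input occurs → occurs.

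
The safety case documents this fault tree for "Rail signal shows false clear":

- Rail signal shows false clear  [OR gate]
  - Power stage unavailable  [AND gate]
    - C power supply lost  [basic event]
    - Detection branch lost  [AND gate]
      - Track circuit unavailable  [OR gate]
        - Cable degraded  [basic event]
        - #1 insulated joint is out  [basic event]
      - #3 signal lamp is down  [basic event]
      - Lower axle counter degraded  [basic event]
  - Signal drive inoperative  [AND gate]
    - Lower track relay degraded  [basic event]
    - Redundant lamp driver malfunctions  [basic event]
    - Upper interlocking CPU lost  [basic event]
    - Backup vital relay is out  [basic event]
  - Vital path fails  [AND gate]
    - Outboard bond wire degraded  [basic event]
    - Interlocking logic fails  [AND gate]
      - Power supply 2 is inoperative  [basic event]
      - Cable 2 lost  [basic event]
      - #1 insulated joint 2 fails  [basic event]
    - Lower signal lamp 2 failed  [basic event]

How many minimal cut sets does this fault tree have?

Track circuit unavailable [OR]: union of children's cut sets → 2 cut set(s).
Detection branch lost [AND]: one cut set from each child combined → 2 × 1 × 1 = 2 cut set(s).
Power stage unavailable [AND]: one cut set from each child combined → 1 × 2 = 2 cut set(s).
Signal drive inoperative [AND]: one cut set from each child combined → 1 × 1 × 1 × 1 = 1 cut set(s).
Interlocking logic fails [AND]: one cut set from each child combined → 1 × 1 × 1 = 1 cut set(s).
Vital path fails [AND]: one cut set from each child combined → 1 × 1 × 1 = 1 cut set(s).
Rail signal shows false clear [OR]: union of children's cut sets → 4 cut set(s).
Minimal cut sets: {#3 signal lamp is down, C power supply lost, Cable degraded, Lower axle counter degraded}; {#1 insulated joint is out, #3 signal lamp is down, C power supply lost, Lower axle counter degraded}; {Backup vital relay is out, Lower track relay degraded, Redundant lamp driver malfunctions, Upper interlocking CPU lost}; {#1 insulated joint 2 fails, Cable 2 lost, Lower signal lamp 2 failed, Outboard bond wire degraded, Power supply 2 is inoperative}.

4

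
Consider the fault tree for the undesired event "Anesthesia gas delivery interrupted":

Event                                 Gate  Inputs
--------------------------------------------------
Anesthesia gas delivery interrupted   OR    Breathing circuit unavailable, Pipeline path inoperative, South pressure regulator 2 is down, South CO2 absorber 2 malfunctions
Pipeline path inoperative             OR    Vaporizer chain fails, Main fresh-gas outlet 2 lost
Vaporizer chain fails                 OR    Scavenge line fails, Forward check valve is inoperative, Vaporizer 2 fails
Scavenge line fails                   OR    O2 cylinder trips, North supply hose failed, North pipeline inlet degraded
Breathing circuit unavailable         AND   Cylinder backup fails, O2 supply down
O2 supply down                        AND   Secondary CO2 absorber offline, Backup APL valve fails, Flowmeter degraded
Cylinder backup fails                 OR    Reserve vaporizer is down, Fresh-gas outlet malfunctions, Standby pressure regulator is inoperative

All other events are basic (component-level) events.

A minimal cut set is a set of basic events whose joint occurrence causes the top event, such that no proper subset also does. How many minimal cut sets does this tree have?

Cylinder backup fails [OR]: union of children's cut sets → 3 cut set(s).
O2 supply down [AND]: one cut set from each child combined → 1 × 1 × 1 = 1 cut set(s).
Breathing circuit unavailable [AND]: one cut set from each child combined → 3 × 1 = 3 cut set(s).
Scavenge line fails [OR]: union of children's cut sets → 3 cut set(s).
Vaporizer chain fails [OR]: union of children's cut sets → 5 cut set(s).
Pipeline path inoperative [OR]: union of children's cut sets → 6 cut set(s).
Anesthesia gas delivery interrupted [OR]: union of children's cut sets → 11 cut set(s).

11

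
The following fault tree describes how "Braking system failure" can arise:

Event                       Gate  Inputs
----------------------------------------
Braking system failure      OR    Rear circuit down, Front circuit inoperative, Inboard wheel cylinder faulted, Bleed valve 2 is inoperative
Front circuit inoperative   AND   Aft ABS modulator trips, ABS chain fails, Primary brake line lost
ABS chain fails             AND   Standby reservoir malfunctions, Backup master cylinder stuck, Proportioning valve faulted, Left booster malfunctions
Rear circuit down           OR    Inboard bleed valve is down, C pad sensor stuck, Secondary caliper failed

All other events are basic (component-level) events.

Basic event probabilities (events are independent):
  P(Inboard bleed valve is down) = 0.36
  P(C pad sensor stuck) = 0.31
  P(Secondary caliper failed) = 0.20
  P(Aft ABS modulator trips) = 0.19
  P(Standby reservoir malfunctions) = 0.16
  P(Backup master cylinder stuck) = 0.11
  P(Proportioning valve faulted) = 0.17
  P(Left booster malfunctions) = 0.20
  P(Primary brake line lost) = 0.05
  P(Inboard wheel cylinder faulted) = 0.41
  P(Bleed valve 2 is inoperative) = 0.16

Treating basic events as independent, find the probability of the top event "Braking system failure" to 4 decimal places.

P(Rear circuit down) [OR] = 1 − (1−0.36) × (1−0.31) × (1−0.20) = 0.646720
P(ABS chain fails) [AND] = 0.16 × 0.11 × 0.17 × 0.20 = 0.000598
P(Front circuit inoperative) [AND] = 0.19 × 0.000598 × 0.05 = 0.000006
P(Braking system failure) [OR] = 1 − (1−0.646720) × (1−0.000006) × (1−0.41) × (1−0.16) = 0.824915
Rounded to 4 decimal places: P(Braking system failure) ≈ 0.8249.

0.8249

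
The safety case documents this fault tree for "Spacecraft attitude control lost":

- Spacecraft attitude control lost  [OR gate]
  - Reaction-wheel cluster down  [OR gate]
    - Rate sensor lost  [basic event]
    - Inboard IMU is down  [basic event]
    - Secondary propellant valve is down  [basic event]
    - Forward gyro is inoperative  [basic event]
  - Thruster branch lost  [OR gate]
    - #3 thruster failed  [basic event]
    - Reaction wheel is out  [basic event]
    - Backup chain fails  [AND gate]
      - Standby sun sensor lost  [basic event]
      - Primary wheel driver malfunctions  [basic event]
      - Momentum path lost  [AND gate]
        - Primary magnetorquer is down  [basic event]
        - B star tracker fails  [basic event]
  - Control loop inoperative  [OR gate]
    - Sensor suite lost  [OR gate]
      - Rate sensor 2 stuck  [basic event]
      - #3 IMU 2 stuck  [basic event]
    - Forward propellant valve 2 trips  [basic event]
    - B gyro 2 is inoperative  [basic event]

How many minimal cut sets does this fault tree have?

Reaction-wheel cluster down [OR]: union of children's cut sets → 4 cut set(s).
Momentum path lost [AND]: one cut set from each child combined → 1 × 1 = 1 cut set(s).
Backup chain fails [AND]: one cut set from each child combined → 1 × 1 × 1 = 1 cut set(s).
Thruster branch lost [OR]: union of children's cut sets → 3 cut set(s).
Sensor suite lost [OR]: union of children's cut sets → 2 cut set(s).
Control loop inoperative [OR]: union of children's cut sets → 4 cut set(s).
Spacecraft attitude control lost [OR]: union of children's cut sets → 11 cut set(s).

11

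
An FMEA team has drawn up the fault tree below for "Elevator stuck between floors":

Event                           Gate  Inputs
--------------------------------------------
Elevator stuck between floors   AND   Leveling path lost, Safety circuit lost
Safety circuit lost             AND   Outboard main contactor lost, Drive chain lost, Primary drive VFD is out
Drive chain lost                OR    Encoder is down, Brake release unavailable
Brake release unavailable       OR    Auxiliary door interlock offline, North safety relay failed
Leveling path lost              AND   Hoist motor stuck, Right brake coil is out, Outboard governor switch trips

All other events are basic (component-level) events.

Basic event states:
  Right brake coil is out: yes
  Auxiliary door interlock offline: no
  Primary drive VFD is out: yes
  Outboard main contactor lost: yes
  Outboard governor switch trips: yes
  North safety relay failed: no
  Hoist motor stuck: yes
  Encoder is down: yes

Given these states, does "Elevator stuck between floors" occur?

Leveling path lost [AND]: Hoist motor stuck=occurs, Right brake coil is out=occurs, Outboard governor switch trips=occurs → all inputs occur → occurs.
Brake release unavailable [OR]: Auxiliary door interlock offline=not, North safety relay failed=not → no input occurs → does not occur.
Drive chain lost [OR]: Encoder is down=occurs, Brake release unavailable=not → at least one input occurs → occurs.
Safety circuit lost [AND]: Outboard main contactor lost=occurs, Drive chain lost=occurs, Primary drive VFD is out=occurs → all inputs occur → occurs.
Elevator stuck between floors [AND]: Leveling path lost=occurs, Safety circuit lost=occurs → all inputs occur → occurs.

Yes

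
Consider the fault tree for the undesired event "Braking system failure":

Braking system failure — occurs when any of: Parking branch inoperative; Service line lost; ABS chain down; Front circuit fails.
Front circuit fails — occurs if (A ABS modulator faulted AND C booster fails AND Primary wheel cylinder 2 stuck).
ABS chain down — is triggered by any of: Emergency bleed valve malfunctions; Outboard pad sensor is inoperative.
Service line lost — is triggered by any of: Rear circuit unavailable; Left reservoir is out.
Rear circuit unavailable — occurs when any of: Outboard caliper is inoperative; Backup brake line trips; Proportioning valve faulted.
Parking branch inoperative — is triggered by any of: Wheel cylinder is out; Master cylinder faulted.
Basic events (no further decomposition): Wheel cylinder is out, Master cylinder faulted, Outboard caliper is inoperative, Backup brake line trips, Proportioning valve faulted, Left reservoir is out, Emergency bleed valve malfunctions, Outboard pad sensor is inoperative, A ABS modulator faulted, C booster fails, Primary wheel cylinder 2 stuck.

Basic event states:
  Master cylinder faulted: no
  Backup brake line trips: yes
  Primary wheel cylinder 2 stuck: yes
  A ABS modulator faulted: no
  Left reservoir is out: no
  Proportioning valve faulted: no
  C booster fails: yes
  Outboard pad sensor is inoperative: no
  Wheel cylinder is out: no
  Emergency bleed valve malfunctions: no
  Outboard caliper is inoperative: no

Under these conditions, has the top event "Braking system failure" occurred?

Yes

Parking branch inoperative [OR]: Wheel cylinder is out=not, Master cylinder faulted=not → no input occurs → does not occur.
Rear circuit unavailable [OR]: Outboard caliper is inoperative=not, Backup brake line trips=occurs, Proportioning valve faulted=not → at least one input occurs → occurs.
Service line lost [OR]: Rear circuit unavailable=occurs, Left reservoir is out=not → at least one input occurs → occurs.
ABS chain down [OR]: Emergency bleed valve malfunctions=not, Outboard pad sensor is inoperative=not → no input occurs → does not occur.
Front circuit fails [AND]: A ABS modulator faulted=not, C booster fails=occurs, Primary wheel cylinder 2 stuck=occurs → not all inputs occur → does not occur.
Braking system failure [OR]: Parking branch inoperative=not, Service line lost=occurs, ABS chain down=not, Front circuit fails=not → at least one input occurs → occurs.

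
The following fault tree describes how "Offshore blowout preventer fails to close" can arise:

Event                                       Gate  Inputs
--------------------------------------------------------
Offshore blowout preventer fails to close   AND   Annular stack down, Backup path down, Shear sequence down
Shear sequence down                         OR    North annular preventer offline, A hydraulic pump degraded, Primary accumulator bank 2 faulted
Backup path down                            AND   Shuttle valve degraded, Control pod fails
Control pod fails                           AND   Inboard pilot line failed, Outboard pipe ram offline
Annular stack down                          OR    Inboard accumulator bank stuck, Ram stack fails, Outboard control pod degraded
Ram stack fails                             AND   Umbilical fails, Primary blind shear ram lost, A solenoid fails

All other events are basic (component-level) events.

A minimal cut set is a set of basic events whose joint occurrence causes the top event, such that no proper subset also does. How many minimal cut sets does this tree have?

9

Ram stack fails [AND]: one cut set from each child combined → 1 × 1 × 1 = 1 cut set(s).
Annular stack down [OR]: union of children's cut sets → 3 cut set(s).
Control pod fails [AND]: one cut set from each child combined → 1 × 1 = 1 cut set(s).
Backup path down [AND]: one cut set from each child combined → 1 × 1 = 1 cut set(s).
Shear sequence down [OR]: union of children's cut sets → 3 cut set(s).
Offshore blowout preventer fails to close [AND]: one cut set from each child combined → 3 × 1 × 3 = 9 cut set(s).
Minimal cut sets: {Inboard accumulator bank stuck, Inboard pilot line failed, North annular preventer offline, Outboard pipe ram offline, Shuttle valve degraded}; {A hydraulic pump degraded, Inboard accumulator bank stuck, Inboard pilot line failed, Outboard pipe ram offline, Shuttle valve degraded}; {Inboard accumulator bank stuck, Inboard pilot line failed, Outboard pipe ram offline, Primary accumulator bank 2 faulted, Shuttle valve degraded}; {A solenoid fails, Inboard pilot line failed, North annular preventer offline, Outboard pipe ram offline, Primary blind shear ram lost, Shuttle valve degraded, Umbilical fails}; {A hydraulic pump degraded, A solenoid fails, Inboard pilot line failed, Outboard pipe ram offline, Primary blind shear ram lost, Shuttle valve degraded, Umbilical fails}; {A solenoid fails, Inboard pilot line failed, Outboard pipe ram offline, Primary accumulator bank 2 faulted, Primary blind shear ram lost, Shuttle valve degraded, Umbilical fails}; {Inboard pilot line failed, North annular preventer offline, Outboard control pod degraded, Outboard pipe ram offline, Shuttle valve degraded}; {A hydraulic pump degraded, Inboard pilot line failed, Outboard control pod degraded, Outboard pipe ram offline, Shuttle valve degraded}; {Inboard pilot line failed, Outboard control pod degraded, Outboard pipe ram offline, Primary accumulator bank 2 faulted, Shuttle valve degraded}.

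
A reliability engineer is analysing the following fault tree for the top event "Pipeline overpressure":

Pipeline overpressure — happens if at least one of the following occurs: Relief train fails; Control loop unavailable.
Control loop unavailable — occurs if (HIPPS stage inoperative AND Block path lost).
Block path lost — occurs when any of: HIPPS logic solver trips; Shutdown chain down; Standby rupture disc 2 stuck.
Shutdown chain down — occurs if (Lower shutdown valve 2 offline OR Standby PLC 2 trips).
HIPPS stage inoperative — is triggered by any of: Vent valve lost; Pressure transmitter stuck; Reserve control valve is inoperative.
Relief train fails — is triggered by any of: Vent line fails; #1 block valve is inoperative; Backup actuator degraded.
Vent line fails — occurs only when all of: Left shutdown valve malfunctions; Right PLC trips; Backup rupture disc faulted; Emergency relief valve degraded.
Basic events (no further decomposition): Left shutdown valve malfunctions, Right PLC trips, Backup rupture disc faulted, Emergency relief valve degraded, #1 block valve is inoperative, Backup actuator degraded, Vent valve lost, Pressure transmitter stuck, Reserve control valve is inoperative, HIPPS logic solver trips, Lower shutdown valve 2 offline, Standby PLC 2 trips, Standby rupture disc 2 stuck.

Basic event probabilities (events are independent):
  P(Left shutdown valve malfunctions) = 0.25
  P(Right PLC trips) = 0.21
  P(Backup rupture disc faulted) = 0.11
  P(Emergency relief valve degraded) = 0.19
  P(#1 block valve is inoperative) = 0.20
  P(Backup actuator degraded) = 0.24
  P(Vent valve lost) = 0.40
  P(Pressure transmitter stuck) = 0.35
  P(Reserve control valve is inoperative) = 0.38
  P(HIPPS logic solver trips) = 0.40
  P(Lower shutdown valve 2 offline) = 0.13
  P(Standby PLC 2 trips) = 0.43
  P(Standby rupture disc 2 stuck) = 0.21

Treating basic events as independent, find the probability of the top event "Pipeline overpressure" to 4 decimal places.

0.7449

P(Vent line fails) [AND] = 0.25 × 0.21 × 0.11 × 0.19 = 0.001097
P(Relief train fails) [OR] = 1 − (1−0.001097) × (1−0.20) × (1−0.24) = 0.392667
P(HIPPS stage inoperative) [OR] = 1 − (1−0.40) × (1−0.35) × (1−0.38) = 0.758200
P(Shutdown chain down) [OR] = 1 − (1−0.13) × (1−0.43) = 0.504100
P(Block path lost) [OR] = 1 − (1−0.40) × (1−0.504100) × (1−0.21) = 0.764943
P(Control loop unavailable) [AND] = 0.758200 × 0.764943 = 0.579980
P(Pipeline overpressure) [OR] = 1 − (1−0.392667) × (1−0.579980) = 0.744908
Rounded to 4 decimal places: P(Pipeline overpressure) ≈ 0.7449.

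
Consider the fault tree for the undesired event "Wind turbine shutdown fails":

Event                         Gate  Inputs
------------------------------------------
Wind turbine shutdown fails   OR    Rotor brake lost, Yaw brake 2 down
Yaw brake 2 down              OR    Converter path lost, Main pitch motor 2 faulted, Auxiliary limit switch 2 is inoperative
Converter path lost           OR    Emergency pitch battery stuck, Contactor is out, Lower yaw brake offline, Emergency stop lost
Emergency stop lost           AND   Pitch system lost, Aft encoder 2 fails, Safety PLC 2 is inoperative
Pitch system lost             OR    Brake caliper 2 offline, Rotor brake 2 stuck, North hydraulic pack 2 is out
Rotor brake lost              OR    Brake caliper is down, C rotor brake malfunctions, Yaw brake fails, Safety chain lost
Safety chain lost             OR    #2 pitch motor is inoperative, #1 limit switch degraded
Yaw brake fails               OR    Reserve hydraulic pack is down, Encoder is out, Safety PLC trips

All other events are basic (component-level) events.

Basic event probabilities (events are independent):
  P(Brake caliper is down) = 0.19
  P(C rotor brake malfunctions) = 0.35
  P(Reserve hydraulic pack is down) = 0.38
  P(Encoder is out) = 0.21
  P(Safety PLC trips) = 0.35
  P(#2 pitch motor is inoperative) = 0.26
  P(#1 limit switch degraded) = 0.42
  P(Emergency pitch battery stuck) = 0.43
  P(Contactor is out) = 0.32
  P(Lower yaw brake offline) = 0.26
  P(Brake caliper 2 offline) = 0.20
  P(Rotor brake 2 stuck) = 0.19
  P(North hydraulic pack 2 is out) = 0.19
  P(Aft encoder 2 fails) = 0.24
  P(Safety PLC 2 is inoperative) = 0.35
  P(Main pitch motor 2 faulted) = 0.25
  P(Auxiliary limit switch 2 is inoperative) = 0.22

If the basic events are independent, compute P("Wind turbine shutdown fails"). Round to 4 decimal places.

0.9884

P(Yaw brake fails) [OR] = 1 − (1−0.38) × (1−0.21) × (1−0.35) = 0.681630
P(Safety chain lost) [OR] = 1 − (1−0.26) × (1−0.42) = 0.570800
P(Rotor brake lost) [OR] = 1 − (1−0.19) × (1−0.35) × (1−0.681630) × (1−0.570800) = 0.928057
P(Pitch system lost) [OR] = 1 − (1−0.20) × (1−0.19) × (1−0.19) = 0.475120
P(Emergency stop lost) [AND] = 0.475120 × 0.24 × 0.35 = 0.039910
P(Converter path lost) [OR] = 1 − (1−0.43) × (1−0.32) × (1−0.26) × (1−0.039910) = 0.724623
P(Yaw brake 2 down) [OR] = 1 − (1−0.724623) × (1−0.25) × (1−0.22) = 0.838904
P(Wind turbine shutdown fails) [OR] = 1 − (1−0.928057) × (1−0.838904) = 0.988410
Rounded to 4 decimal places: P(Wind turbine shutdown fails) ≈ 0.9884.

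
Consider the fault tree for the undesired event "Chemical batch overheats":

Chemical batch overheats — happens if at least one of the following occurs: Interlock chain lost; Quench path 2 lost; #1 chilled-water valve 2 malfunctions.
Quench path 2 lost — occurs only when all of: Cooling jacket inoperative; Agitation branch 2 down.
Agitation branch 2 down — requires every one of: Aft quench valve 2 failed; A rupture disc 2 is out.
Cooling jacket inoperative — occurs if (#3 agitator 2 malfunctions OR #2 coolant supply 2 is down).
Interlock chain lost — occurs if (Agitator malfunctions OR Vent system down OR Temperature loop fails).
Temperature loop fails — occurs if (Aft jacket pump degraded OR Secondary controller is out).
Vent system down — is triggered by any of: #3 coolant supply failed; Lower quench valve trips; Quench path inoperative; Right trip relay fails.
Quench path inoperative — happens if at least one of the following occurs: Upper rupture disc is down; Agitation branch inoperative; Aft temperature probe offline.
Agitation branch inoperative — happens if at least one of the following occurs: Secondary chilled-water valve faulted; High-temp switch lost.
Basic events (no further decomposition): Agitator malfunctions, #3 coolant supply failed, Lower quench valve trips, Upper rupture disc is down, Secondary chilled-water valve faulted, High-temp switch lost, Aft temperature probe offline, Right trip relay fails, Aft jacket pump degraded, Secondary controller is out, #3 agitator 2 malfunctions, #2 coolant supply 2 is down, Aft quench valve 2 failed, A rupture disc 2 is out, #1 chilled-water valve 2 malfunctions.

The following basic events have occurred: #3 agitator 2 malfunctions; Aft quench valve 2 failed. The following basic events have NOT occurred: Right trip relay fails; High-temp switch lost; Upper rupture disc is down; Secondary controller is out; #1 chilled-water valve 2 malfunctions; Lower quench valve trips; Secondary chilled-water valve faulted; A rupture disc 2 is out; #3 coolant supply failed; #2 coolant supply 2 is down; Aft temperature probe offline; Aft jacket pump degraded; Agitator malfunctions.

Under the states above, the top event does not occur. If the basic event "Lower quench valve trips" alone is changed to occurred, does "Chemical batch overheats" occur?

Yes

Counterfactual: set "Lower quench valve trips" to occurred.
Agitation branch inoperative [OR]: Secondary chilled-water valve faulted=not, High-temp switch lost=not → no input occurs → does not occur.
Quench path inoperative [OR]: Upper rupture disc is down=not, Agitation branch inoperative=not, Aft temperature probe offline=not → no input occurs → does not occur.
Vent system down [OR]: #3 coolant supply failed=not, Lower quench valve trips=occurs, Quench path inoperative=not, Right trip relay fails=not → at least one input occurs → occurs.
Temperature loop fails [OR]: Aft jacket pump degraded=not, Secondary controller is out=not → no input occurs → does not occur.
Interlock chain lost [OR]: Agitator malfunctions=not, Vent system down=occurs, Temperature loop fails=not → at least one input occurs → occurs.
Cooling jacket inoperative [OR]: #3 agitator 2 malfunctions=occurs, #2 coolant supply 2 is down=not → at least one input occurs → occurs.
Agitation branch 2 down [AND]: Aft quench valve 2 failed=occurs, A rupture disc 2 is out=not → not all inputs occur → does not occur.
Quench path 2 lost [AND]: Cooling jacket inoperative=occurs, Agitation branch 2 down=not → not all inputs occur → does not occur.
Chemical batch overheats [OR]: Interlock chain lost=occurs, Quench path 2 lost=not, #1 chilled-water valve 2 malfunctions=not → at least one input occurs → occurs.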